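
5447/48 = 113 + 23/48 ≈ 113.48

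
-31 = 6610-6641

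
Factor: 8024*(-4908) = -1*2^5*3^1*17^1*59^1*409^1 = -39381792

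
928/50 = 18 + 14/25 = 18.56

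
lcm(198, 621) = 13662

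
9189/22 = 417 + 15/22 ≈ 417.68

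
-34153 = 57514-91667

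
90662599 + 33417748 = 124080347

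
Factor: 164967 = 3^1*11^1*4999^1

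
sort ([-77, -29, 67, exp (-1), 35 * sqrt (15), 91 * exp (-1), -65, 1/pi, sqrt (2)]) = [-77, -65, -29, 1/pi, exp (-1), sqrt (2), 91 * exp (-1), 67, 35 * sqrt (15)]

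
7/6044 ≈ 0.00116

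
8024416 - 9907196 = -1882780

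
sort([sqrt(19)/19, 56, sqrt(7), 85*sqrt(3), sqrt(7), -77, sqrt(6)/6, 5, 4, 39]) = [-77, sqrt(19)/19, sqrt(6)/6, sqrt(7), sqrt(7), 4, 5, 39, 56, 85*sqrt(3)]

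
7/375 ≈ 0.0187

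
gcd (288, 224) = 32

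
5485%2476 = 533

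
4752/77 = 61 + 5/7 ≈ 61.71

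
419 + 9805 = 10224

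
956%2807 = 956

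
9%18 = 9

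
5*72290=361450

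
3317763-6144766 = -2827003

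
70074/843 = 23358/281 ≈ 83.12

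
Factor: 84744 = 2^3*3^2*11^1*107^1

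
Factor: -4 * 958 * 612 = -1 * 2^5 * 3^2 * 17^1 * 479^1 = -2345184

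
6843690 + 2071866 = 8915556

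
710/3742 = 355/1871 ≈ 0.190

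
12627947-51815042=-39187095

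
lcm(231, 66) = 462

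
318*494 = 157092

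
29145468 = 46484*627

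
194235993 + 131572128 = 325808121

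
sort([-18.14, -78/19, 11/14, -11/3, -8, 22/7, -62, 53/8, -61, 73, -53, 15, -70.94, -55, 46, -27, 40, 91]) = [-70.94, -62, -61, -55, -53, -27, -18.14, -8, -78/19, -11/3, 11/14, 22/7, 53/8, 15, 40, 46, 73, 91]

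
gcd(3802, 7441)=1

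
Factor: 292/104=2^(-1)*13^(-1)*73^1=73/26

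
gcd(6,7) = 1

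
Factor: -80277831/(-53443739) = 3^3*19^1*156487^1*53443739^(-1)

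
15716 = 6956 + 8760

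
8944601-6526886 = 2417715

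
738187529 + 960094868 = 1698282397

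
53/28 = 1+25/28 ≈ 1.89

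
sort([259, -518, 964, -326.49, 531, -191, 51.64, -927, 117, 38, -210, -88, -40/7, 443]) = [-927, -518, -326.49, -210, -191, -88, -40/7, 38, 51.64, 117, 259, 443, 531, 964]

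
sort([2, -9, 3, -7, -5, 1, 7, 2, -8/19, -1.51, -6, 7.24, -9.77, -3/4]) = [-9.77, -9, -7, -6, -5, -1.51, -3/4, -8/19, 1, 2, 2, 3, 7, 7.24]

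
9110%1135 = 30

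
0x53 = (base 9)102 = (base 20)43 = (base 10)83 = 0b1010011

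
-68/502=-34/251≈-0.135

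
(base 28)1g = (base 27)1h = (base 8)54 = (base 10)44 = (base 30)1e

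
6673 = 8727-2054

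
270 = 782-512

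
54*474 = 25596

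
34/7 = 4 + 6/7 ≈ 4.86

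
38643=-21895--60538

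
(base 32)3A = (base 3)10221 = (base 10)106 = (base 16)6A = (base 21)51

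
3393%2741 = 652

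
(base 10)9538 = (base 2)10010101000010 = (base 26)e2m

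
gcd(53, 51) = 1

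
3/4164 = 1/1388 ≈ 0.000720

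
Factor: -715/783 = -1 * 3^(-3) * 5^1 * 11^1 * 13^1 * 29^(-1)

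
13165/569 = 23 + 78/569 ≈ 23.14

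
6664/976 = 833/122 ≈ 6.83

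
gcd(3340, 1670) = 1670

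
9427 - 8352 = 1075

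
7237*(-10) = -72370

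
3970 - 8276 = -4306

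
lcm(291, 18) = 1746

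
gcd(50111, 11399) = 1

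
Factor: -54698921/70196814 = -1 * 2^(-1) * 3^(-3) * 1129^1 * 48449^1 * 1299941^(-1)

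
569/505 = 1+64/505 ≈ 1.13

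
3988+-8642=-4654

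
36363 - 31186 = 5177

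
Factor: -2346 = -1*2^1*3^1*17^1*23^1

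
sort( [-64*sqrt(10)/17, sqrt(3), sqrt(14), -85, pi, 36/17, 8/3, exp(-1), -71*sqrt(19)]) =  [-71*sqrt(19), -85, -64*sqrt(10)/17, exp(-1), sqrt(3), 36/17, 8/3, pi, sqrt(14)]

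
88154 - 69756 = 18398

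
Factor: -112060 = -1 * 2^2 * 5^1 * 13^1 * 431^1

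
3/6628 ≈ 0.000453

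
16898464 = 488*34628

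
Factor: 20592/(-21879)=-1*2^4*17^(-1)=-16/17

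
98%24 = 2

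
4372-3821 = 551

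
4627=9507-4880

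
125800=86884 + 38916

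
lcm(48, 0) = 0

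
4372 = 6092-1720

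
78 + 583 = 661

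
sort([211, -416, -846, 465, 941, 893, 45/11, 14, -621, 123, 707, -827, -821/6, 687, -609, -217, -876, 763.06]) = [-876, -846, -827, -621, -609, -416, -217, -821/6, 45/11, 14, 123, 211, 465, 687, 707, 763.06, 893, 941]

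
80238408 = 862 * 93084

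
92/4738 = 2/103 ≈ 0.0194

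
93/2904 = 31/968 ≈ 0.0320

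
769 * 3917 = 3012173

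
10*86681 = 866810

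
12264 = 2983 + 9281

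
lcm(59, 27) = 1593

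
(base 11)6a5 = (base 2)1101001001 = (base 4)31021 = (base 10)841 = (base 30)s1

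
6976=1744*4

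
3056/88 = 382/11 ≈ 34.73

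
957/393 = 319/131 ≈ 2.44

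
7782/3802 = 3891/1901 ≈ 2.05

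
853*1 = 853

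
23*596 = 13708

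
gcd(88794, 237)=3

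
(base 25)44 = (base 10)104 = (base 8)150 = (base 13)80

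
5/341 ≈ 0.0147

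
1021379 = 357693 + 663686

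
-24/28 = -6/7 ≈ -0.857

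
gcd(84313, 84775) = 1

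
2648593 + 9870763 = 12519356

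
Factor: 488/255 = 2^3*3^(-1)*5^(-1)*17^(-1)*61^1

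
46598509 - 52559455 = -5960946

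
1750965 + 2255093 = 4006058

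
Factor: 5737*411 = 3^1*137^1*5737^1 = 2357907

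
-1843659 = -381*4839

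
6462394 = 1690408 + 4771986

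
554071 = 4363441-3809370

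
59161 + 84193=143354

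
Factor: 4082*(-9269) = -1*2^1*13^2*23^1*31^1*157^1 = -37836058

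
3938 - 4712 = -774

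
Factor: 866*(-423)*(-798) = 2^2*3^3*7^1*19^1*47^1*433^1 = 292321764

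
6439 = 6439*1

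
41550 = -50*(-831)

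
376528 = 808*466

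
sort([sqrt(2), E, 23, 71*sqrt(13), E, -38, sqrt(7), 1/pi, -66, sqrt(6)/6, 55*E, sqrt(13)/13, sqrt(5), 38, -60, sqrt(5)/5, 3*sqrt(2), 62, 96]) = [-66, -60, -38, sqrt(13)/13, 1/pi, sqrt(6)/6, sqrt(5)/5, sqrt(2), sqrt(5), sqrt(7), E, E, 3*sqrt(2), 23, 38, 62, 96, 55*E, 71*sqrt(13)]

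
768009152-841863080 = -73853928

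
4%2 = 0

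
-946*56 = -52976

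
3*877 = 2631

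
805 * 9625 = 7748125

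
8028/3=2676=2676.00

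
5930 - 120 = 5810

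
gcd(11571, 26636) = 1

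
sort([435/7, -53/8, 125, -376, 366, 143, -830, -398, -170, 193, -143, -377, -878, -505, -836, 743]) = [-878, -836, -830, -505, -398, -377, -376, -170, -143, -53/8, 435/7, 125, 143, 193, 366, 743]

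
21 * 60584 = 1272264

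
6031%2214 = 1603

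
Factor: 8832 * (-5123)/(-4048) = 2^3 * 3^1 * 11^(-1) * 47^1 * 109^1 = 122952/11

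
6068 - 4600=1468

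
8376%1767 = 1308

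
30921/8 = 3865 + 1/8 ≈ 3865.13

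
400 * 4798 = 1919200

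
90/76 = 45/38 ≈ 1.18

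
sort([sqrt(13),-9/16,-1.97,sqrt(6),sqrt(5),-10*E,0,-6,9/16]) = [-10*E,-6,-1.97,-9/16,0,9/16,sqrt(5),sqrt(6),sqrt(13)]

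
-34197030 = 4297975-38495005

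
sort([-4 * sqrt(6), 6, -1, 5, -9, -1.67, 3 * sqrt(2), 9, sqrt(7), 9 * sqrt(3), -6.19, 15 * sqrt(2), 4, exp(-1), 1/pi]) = [-4 * sqrt(6), -9, -6.19, -1.67, -1, 1/pi, exp(-1), sqrt(7), 4, 3 * sqrt(2), 5, 6, 9, 9 * sqrt(3), 15 * sqrt(2)]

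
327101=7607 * 43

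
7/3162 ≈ 0.00221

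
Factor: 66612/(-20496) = -1*2^(-2)*13^1 = -13/4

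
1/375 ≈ 0.00267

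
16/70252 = 4/17563 ≈ 0.000228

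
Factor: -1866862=-1*2^1*97^1*9623^1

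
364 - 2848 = -2484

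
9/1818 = 1/202 ≈ 0.00495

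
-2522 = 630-3152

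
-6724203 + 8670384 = 1946181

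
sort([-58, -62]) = [-62, -58]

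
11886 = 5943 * 2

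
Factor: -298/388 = -1*2^(-1)*97^(-1)*149^1 = -149/194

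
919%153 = 1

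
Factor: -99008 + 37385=-1*3^2*41^1*167^1=-61623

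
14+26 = 40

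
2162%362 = 352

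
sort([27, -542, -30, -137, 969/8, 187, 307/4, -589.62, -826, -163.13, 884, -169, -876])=[-876, -826, -589.62, -542, -169, -163.13, -137, -30, 27, 307/4, 969/8, 187, 884]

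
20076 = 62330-42254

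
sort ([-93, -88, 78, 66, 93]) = [-93, -88, 66, 78, 93]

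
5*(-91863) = -459315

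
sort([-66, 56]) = [-66, 56]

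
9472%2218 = 600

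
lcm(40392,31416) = 282744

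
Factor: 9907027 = 13^1 * 769^1 * 991^1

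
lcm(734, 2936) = 2936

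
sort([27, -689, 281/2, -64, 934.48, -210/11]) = [-689, -64, -210/11, 27, 281/2, 934.48]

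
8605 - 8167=438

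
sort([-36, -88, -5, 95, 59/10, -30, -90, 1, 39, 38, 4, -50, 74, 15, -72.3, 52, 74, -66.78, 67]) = [-90, -88, -72.3, -66.78, -50, -36, -30, -5, 1, 4, 59/10, 15, 38, 39, 52, 67, 74, 74, 95]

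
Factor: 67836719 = 1831^1 * 37049^1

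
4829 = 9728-4899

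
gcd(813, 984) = 3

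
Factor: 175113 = 3^2 * 19457^1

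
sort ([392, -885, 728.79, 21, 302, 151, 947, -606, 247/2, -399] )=[-885, -606, -399, 21, 247/2, 151, 302, 392, 728.79, 947] 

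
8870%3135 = 2600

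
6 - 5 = 1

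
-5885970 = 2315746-8201716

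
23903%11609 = 685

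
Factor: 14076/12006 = 2^1*17^1*29^(-1) = 34/29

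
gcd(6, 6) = 6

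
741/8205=247/2735 ≈ 0.0903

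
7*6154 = 43078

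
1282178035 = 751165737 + 531012298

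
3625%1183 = 76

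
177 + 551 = 728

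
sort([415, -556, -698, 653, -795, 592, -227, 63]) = [-795, -698, -556, -227, 63, 415, 592, 653]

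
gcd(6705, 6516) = 9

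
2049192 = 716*2862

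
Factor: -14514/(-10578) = 43^(-1)*59^1 = 59/43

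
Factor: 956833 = 269^1 * 3557^1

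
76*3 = 228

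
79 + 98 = 177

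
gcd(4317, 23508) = 3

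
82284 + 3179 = 85463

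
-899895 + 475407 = -424488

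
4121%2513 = 1608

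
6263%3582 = 2681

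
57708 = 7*8244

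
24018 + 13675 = 37693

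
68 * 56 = 3808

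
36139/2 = 18069 + 1/2 = 18069.50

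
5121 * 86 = 440406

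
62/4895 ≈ 0.0127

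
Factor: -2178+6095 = 3917^1 = 3917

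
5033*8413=42342629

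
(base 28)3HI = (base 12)1792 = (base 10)2846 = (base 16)B1E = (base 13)13AC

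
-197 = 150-347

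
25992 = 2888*9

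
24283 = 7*3469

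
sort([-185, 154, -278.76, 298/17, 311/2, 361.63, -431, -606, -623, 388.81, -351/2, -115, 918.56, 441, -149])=[-623, -606, -431, -278.76, -185, -351/2, -149, -115, 298/17, 154, 311/2, 361.63, 388.81, 441, 918.56]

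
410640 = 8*51330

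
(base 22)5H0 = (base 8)5352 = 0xAEA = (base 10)2794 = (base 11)2110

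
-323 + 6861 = 6538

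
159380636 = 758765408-599384772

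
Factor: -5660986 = -1*2^1*317^1*8929^1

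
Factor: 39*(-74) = -1*2^1*3^1*13^1*37^1 = -2886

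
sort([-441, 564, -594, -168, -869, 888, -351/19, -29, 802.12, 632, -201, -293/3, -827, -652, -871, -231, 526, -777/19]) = [-871, -869, -827, -652, -594, -441, -231, -201, -168, -293/3, -777/19, -29, -351/19, 526, 564, 632, 802.12, 888]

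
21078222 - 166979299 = -145901077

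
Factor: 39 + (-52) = -1*13^1 = -13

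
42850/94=455 + 40/47 ≈ 455.85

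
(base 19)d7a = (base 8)11344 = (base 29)5lm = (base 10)4836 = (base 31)510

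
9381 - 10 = 9371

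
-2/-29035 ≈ 0.0000689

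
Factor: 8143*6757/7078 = 2^(-1)*17^1*29^1*233^1*479^1*3539^(-1) = 55022251/7078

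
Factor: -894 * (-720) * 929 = 2^5 * 3^3 * 5^1 * 149^1 * 929^1 = 597978720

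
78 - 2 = 76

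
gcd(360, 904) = 8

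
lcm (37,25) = 925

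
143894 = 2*71947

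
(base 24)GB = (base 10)395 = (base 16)18B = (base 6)1455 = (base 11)32A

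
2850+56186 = 59036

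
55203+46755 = 101958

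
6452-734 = 5718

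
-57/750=-19/250=-0.076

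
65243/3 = 21747 + 2/3 ≈ 21747.67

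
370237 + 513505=883742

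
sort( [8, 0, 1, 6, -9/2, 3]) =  [-9/2, 0, 1, 3, 6, 8]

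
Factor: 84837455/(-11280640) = -1*2^(-8)*7^(-1)*23^1*1259^(-1)*737717^1 = -16967491/2256128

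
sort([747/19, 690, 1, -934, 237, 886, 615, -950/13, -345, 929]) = [-934, -345, -950/13, 1, 747/19, 237, 615, 690, 886, 929]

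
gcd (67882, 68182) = 2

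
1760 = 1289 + 471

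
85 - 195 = -110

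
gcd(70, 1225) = 35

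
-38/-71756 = 19/35878 ≈ 0.000530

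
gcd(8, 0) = 8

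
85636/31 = 2762+14/31 ≈ 2762.45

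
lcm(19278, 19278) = 19278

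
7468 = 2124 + 5344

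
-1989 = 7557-9546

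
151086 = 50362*3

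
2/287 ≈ 0.00697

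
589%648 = 589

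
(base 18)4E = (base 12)72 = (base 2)1010110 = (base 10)86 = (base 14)62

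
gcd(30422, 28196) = 742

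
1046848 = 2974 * 352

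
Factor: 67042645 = 5^1*17^1*263^1*2999^1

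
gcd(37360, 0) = 37360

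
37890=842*45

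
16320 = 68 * 240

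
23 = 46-23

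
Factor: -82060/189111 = -1*2^2*3^(-1)*5^1*11^1*13^(-2) = -220/507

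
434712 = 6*72452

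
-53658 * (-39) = 2092662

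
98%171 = 98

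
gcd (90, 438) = 6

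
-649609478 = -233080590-416528888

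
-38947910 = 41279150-80227060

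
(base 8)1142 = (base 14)318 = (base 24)11a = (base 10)610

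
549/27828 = 61/3092 ≈ 0.0197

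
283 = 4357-4074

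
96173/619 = 155 + 228/619 ≈ 155.37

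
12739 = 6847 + 5892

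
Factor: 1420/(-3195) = -1 * 2^2 * 3^(-2) = -4/9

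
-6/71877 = -2/23959 ≈ -0.0000835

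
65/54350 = 13/10870 ≈ 0.00120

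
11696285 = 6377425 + 5318860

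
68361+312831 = 381192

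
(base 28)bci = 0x2312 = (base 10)8978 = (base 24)fe2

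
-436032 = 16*(-27252)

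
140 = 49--91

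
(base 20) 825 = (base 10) 3245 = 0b110010101101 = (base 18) a05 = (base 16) cad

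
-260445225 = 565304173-825749398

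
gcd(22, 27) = 1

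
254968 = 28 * 9106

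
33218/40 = 16609/20 = 830.45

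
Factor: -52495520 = -1 * 2^5 * 5^1 * 7^1 * 11^1 * 4261^1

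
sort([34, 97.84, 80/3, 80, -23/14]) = [-23/14, 80/3, 34, 80, 97.84]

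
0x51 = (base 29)2n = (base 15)56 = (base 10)81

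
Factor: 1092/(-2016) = -1 * 2^(-3) * 3^(-1) * 13^1 = -13/24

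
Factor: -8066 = -1*2^1*37^1*109^1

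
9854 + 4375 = 14229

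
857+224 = 1081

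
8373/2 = 4186+1/2 = 4186.50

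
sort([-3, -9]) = [-9, -3]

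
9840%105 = 75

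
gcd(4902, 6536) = 1634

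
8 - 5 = 3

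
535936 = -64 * (-8374)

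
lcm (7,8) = 56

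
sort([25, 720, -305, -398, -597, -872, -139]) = [-872, -597, -398, -305, -139, 25, 720]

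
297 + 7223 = 7520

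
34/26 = 1 + 4/13 ≈ 1.31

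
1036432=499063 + 537369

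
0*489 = 0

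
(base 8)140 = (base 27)3f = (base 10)96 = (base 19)51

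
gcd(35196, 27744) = 12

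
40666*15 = 609990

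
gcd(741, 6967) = 1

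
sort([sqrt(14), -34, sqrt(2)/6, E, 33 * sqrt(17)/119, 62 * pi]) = [-34, sqrt(2)/6, 33 * sqrt(17)/119, E, sqrt(14), 62 * pi]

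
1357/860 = 1 + 497/860 ≈ 1.58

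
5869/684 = 8 + 397/684 ≈ 8.58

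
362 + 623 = 985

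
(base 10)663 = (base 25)11d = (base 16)297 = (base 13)3c0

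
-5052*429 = -2167308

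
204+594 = 798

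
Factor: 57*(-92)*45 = -1*2^2*3^3*5^1*19^1*23^1 = -235980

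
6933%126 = 3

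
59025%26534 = 5957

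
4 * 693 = 2772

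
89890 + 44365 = 134255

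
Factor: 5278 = 2^1*7^1*13^1*29^1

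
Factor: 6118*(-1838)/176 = -1*2^(-2)*7^1*11^(-1)*19^1*23^1*919^1 = -2811221/44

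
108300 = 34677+73623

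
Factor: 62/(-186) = -1 * 3^(-1) = -1/3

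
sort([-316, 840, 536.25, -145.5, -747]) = [-747, -316, -145.5, 536.25, 840]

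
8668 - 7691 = 977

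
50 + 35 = 85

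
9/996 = 3/332 ≈ 0.00904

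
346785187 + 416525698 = 763310885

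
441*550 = 242550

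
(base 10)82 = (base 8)122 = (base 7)145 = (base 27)31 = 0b1010010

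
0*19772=0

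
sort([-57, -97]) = [-97, -57]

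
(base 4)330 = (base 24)2c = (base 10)60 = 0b111100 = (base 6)140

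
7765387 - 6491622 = 1273765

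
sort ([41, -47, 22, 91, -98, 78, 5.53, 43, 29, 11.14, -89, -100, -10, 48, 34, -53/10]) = [-100, -98, -89, -47, -10, -53/10, 5.53, 11.14, 22, 29, 34, 41, 43, 48, 78, 91]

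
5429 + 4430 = 9859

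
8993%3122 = 2749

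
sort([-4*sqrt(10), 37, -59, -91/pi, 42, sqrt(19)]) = [-59, -91/pi, -4*sqrt(10), sqrt(19), 37, 42]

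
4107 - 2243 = 1864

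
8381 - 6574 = 1807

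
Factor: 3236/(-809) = -1*2^2 = -4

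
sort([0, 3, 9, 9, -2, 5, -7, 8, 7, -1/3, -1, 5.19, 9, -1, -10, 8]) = [-10, -7, -2, -1, -1, -1/3, 0, 3, 5, 5.19, 7, 8, 8, 9, 9, 9]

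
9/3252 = 3/1084 ≈ 0.00277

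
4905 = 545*9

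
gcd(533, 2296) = 41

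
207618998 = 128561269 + 79057729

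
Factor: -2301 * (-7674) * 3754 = 2^2 * 3^2 * 13^1 * 59^1 * 1279^1 * 1877^1 = 66287658996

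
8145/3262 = 2 + 1621/3262 ≈ 2.50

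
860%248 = 116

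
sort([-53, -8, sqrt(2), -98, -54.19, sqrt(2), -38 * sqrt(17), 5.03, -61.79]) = [-38 * sqrt(17), -98, -61.79, -54.19, -53, -8, sqrt(2), sqrt(2), 5.03]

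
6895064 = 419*16456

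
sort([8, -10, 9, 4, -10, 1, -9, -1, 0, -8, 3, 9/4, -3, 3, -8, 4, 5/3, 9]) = [-10, -10, -9, -8, -8, -3, -1, 0, 1, 5/3, 9/4, 3, 3, 4, 4, 8, 9, 9]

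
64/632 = 8/79 ≈ 0.101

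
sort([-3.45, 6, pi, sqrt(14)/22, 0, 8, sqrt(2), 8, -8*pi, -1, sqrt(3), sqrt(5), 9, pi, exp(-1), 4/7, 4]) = [-8*pi, -3.45, -1, 0, sqrt(14)/22, exp(-1), 4/7, sqrt(2), sqrt(3), sqrt(5), pi, pi, 4, 6, 8, 8, 9]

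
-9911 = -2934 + -6977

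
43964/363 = 121+41/363≈121.11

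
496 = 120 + 376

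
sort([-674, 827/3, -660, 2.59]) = [-674, -660, 2.59, 827/3]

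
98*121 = 11858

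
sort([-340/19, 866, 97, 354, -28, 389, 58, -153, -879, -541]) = [-879, -541, -153, -28, -340/19, 58, 97, 354, 389, 866]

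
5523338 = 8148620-2625282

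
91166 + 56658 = 147824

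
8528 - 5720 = 2808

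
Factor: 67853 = 67853^1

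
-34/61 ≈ -0.557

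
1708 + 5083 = 6791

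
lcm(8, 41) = 328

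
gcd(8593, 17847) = 661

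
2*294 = 588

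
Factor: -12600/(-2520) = 5^1 = 5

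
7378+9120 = 16498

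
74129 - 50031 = 24098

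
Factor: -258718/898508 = -1*2^(-1)*13^(-1)*37^(-1)*277^1 = -277/962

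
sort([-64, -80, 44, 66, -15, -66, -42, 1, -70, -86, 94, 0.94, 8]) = [-86, -80, -70, -66, -64, -42, -15, 0.94, 1, 8, 44, 66, 94]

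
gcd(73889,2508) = 1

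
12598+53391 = 65989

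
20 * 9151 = 183020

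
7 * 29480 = 206360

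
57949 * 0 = 0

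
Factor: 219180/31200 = 2^(-3) * 5^(-1) * 281^1 = 281/40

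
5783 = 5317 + 466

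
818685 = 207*3955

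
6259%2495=1269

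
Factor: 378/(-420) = -1*2^(-1)*3^2*5^(-1) = -9/10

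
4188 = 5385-1197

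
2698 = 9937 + -7239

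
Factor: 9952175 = 5^2*398087^1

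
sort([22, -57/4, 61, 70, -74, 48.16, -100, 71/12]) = [-100, -74, -57/4, 71/12, 22, 48.16, 61, 70]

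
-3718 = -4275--557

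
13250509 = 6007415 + 7243094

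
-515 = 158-673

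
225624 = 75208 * 3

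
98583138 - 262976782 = -164393644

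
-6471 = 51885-58356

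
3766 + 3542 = 7308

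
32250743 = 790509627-758258884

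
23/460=1/20=0.05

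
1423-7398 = -5975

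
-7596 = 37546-45142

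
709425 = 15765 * 45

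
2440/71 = 34 + 26/71 ≈ 34.37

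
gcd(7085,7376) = 1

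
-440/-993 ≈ 0.443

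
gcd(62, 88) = 2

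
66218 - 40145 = 26073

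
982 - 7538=-6556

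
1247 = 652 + 595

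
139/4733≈0.0294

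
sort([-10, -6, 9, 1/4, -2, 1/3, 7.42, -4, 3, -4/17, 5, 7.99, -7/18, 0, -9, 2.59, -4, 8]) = [-10, -9, -6, -4, -4, -2, -7/18, -4/17, 0, 1/4, 1/3, 2.59, 3, 5, 7.42, 7.99, 8, 9]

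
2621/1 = 2621 = 2621.00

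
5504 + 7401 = 12905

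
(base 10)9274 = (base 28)bn6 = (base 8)22072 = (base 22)j3c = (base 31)9k5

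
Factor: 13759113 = 3^1*73^1*62827^1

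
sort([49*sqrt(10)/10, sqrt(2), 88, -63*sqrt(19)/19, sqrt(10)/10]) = [-63*sqrt(19)/19, sqrt(10)/10, sqrt(2), 49*sqrt(10)/10, 88]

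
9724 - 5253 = 4471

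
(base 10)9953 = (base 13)46b8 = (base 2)10011011100001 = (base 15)2e38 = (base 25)fn3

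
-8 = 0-8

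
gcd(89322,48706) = 2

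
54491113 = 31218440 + 23272673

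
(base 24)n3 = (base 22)135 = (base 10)555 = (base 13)339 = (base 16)22b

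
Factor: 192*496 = 2^10*3^1*31^1 = 95232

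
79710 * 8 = 637680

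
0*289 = 0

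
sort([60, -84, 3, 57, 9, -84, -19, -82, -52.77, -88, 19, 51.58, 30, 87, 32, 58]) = [-88, -84, -84, -82, -52.77, -19, 3, 9, 19, 30, 32, 51.58, 57, 58, 60, 87]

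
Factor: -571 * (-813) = 3^1 * 271^1 * 571^1 = 464223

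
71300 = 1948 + 69352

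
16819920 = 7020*2396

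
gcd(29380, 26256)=4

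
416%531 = 416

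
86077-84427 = 1650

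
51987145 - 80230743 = -28243598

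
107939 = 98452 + 9487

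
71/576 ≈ 0.123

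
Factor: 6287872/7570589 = 2^9 * 13^(-1) * 449^(-1) * 1297^(-1) * 12281^1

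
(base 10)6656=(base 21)f1k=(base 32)6g0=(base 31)6sm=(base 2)1101000000000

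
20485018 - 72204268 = -51719250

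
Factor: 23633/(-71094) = -1 * 2^(-1) * 3^(-1) * 17^(-2) * 41^(-1) * 23633^1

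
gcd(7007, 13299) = 143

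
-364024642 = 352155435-716180077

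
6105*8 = 48840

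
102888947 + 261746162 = 364635109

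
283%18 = 13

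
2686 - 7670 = -4984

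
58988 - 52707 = 6281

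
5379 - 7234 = -1855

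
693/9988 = 63/908 ≈ 0.0694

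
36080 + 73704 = 109784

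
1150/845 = 1 + 61/169 ≈ 1.36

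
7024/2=3512=3512.00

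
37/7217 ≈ 0.00513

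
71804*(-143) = -10267972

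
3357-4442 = -1085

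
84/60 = 7/5 = 1.40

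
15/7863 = 5/2621 ≈ 0.00191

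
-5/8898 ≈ -0.000562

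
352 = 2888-2536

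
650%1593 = 650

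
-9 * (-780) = 7020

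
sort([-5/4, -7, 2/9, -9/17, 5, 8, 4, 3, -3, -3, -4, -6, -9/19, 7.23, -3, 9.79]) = [-7, -6, -4, -3, -3, -3, -5/4, -9/17, -9/19, 2/9, 3, 4, 5, 7.23, 8, 9.79]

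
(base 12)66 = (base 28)2m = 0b1001110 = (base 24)36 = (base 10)78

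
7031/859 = 8 + 159/859 ≈ 8.19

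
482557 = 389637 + 92920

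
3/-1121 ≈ -0.00268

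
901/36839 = 53/2167 ≈ 0.0245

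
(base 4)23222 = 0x2ea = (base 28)qi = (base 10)746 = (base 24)172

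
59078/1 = 59078 = 59078.00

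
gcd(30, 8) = 2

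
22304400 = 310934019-288629619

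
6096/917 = 6 + 594/917≈6.65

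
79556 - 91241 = -11685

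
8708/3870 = 4354/1935 ≈ 2.25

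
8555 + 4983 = 13538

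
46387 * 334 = 15493258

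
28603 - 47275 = -18672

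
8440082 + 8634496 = 17074578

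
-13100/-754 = 17 + 141/377 ≈ 17.37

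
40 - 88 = -48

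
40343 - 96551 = -56208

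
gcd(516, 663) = 3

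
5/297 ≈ 0.0168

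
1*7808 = 7808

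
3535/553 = 6 + 31/79 ≈ 6.39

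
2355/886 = 2+583/886 ≈ 2.66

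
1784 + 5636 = 7420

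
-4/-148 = 1/37 ≈ 0.0270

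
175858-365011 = -189153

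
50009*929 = 46458361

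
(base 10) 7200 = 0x1c20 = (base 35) 5up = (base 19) 10hi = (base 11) 5456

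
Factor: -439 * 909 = -1 * 3^2 * 101^1 * 439^1 = -399051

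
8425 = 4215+4210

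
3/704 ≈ 0.00426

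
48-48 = 0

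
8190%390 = 0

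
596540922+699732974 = 1296273896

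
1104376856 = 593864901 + 510511955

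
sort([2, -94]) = [-94, 2]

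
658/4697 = 94/671 ≈ 0.140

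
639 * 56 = 35784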